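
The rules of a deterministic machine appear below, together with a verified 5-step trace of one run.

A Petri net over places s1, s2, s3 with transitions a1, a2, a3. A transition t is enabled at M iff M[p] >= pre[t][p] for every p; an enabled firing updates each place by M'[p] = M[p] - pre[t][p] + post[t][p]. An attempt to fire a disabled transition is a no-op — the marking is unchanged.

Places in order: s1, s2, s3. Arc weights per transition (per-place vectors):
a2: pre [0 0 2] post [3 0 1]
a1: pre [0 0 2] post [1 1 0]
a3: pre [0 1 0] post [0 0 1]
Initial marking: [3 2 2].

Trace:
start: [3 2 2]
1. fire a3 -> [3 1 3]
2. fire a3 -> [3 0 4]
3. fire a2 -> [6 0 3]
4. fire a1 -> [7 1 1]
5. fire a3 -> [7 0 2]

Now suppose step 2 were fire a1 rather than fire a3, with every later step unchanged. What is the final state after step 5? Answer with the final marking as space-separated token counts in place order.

(re-executing from step 2 with the substitution; state before step 2: [3 1 3])
2. fire a1 -> [4 2 1]
3. fire a2 -> [4 2 1]
4. fire a1 -> [4 2 1]
5. fire a3 -> [4 1 2]

4 1 2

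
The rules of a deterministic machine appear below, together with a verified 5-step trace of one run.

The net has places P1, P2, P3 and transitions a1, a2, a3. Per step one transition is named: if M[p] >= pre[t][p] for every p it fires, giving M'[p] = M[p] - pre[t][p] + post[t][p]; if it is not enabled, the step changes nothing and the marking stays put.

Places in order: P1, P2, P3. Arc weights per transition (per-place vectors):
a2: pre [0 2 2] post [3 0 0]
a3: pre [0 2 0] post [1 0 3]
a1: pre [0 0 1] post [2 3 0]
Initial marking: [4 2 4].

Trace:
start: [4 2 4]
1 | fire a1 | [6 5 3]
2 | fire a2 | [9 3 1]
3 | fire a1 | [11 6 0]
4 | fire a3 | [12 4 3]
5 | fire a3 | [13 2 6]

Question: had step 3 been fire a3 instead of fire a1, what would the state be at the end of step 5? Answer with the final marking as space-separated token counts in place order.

10 1 4

(re-executing from step 3 with the substitution; state before step 3: [9 3 1])
3 | fire a3 | [10 1 4]
4 | fire a3 | [10 1 4]
5 | fire a3 | [10 1 4]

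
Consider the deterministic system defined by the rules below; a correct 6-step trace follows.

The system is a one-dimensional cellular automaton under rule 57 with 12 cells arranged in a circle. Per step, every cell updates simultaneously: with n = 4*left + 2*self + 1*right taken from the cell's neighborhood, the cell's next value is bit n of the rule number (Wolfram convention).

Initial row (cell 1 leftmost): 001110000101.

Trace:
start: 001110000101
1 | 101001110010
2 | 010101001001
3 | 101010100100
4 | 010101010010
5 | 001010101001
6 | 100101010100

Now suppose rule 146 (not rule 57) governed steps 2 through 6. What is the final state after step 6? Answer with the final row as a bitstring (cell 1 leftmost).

(re-executing steps 2..6 under rule 146; state before step 2: 101001110010)
2 | 000110101100
3 | 001000000010
4 | 010100000101
5 | 000010001000
6 | 000101010100

000101010100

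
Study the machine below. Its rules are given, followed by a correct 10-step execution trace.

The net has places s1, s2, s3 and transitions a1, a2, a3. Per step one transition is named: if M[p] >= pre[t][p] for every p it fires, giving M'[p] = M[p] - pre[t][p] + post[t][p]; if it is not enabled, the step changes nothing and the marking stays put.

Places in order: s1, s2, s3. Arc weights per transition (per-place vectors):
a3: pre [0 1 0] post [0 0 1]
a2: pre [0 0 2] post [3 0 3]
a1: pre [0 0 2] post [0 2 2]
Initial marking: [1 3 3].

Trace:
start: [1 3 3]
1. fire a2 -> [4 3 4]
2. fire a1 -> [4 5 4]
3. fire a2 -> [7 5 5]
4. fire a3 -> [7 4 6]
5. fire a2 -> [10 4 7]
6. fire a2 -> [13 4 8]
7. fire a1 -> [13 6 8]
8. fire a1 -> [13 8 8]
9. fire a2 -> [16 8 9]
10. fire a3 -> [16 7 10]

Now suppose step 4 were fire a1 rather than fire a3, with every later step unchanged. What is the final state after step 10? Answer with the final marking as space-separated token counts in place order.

(re-executing from step 4 with the substitution; state before step 4: [7 5 5])
4. fire a1 -> [7 7 5]
5. fire a2 -> [10 7 6]
6. fire a2 -> [13 7 7]
7. fire a1 -> [13 9 7]
8. fire a1 -> [13 11 7]
9. fire a2 -> [16 11 8]
10. fire a3 -> [16 10 9]

16 10 9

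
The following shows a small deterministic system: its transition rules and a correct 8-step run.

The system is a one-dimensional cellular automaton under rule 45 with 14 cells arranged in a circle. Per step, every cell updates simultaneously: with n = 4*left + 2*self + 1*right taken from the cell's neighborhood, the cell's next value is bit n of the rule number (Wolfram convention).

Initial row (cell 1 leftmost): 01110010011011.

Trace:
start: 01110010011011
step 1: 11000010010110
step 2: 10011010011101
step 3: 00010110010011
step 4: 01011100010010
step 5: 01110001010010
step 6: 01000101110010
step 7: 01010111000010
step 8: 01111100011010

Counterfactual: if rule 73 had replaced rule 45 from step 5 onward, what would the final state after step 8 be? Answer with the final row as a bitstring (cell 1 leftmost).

00010001000111

(re-executing steps 5..8 under rule 73; state before step 5: 01011100010010)
step 5: 00010101000000
step 6: 11000000011111
step 7: 01011111010000
step 8: 00010001000111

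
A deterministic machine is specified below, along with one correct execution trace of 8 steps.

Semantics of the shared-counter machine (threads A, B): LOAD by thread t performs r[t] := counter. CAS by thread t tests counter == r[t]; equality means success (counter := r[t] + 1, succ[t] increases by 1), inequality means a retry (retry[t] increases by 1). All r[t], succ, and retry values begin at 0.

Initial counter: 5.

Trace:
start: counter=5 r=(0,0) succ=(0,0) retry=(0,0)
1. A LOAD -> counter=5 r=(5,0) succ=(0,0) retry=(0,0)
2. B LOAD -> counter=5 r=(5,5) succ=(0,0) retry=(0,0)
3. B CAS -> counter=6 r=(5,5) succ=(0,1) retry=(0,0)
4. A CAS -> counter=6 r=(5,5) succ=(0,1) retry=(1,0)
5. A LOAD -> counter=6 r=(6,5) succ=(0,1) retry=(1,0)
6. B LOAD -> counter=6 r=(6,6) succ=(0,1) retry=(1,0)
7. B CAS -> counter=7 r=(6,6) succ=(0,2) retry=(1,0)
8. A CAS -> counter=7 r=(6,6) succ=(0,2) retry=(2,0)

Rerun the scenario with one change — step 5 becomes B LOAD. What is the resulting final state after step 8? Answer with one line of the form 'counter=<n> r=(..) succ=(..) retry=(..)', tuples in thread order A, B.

counter=7 r=(5,6) succ=(0,2) retry=(2,0)

(re-executing from step 5 with the substitution; state before step 5: counter=6 r=(5,5) succ=(0,1) retry=(1,0))
5. B LOAD -> counter=6 r=(5,6) succ=(0,1) retry=(1,0)
6. B LOAD -> counter=6 r=(5,6) succ=(0,1) retry=(1,0)
7. B CAS -> counter=7 r=(5,6) succ=(0,2) retry=(1,0)
8. A CAS -> counter=7 r=(5,6) succ=(0,2) retry=(2,0)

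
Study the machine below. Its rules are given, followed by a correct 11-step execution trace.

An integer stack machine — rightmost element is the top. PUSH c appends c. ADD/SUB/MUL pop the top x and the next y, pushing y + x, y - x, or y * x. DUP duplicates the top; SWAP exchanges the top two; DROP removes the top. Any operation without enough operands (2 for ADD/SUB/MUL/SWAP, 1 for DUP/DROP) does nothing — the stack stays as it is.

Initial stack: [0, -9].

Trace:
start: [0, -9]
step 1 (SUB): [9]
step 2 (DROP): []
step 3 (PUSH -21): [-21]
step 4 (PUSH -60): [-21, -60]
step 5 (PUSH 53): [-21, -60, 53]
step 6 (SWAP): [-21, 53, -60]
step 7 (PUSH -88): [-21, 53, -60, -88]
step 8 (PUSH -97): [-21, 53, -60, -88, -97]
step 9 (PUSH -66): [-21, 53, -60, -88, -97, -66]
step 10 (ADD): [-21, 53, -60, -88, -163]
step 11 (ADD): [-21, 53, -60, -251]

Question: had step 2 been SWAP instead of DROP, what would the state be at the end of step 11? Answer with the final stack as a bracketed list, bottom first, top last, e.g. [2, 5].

(re-executing from step 2 with the substitution; state before step 2: [9])
step 2 (SWAP): [9]
step 3 (PUSH -21): [9, -21]
step 4 (PUSH -60): [9, -21, -60]
step 5 (PUSH 53): [9, -21, -60, 53]
step 6 (SWAP): [9, -21, 53, -60]
step 7 (PUSH -88): [9, -21, 53, -60, -88]
step 8 (PUSH -97): [9, -21, 53, -60, -88, -97]
step 9 (PUSH -66): [9, -21, 53, -60, -88, -97, -66]
step 10 (ADD): [9, -21, 53, -60, -88, -163]
step 11 (ADD): [9, -21, 53, -60, -251]

[9, -21, 53, -60, -251]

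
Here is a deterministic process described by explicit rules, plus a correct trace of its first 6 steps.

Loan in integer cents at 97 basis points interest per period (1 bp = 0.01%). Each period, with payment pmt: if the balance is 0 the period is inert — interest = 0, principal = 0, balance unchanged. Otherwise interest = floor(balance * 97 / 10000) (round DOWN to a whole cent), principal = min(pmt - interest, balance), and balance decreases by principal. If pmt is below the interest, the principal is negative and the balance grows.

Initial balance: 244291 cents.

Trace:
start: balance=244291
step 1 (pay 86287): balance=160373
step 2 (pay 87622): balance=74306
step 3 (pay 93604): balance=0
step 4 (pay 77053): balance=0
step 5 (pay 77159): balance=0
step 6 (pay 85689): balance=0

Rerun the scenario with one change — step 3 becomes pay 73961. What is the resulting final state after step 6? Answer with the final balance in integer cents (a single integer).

(re-executing from step 3 with the substitution; state before step 3: balance=74306)
step 3 (pay 73961): balance=1065
step 4 (pay 77053): balance=0
step 5 (pay 77159): balance=0
step 6 (pay 85689): balance=0

0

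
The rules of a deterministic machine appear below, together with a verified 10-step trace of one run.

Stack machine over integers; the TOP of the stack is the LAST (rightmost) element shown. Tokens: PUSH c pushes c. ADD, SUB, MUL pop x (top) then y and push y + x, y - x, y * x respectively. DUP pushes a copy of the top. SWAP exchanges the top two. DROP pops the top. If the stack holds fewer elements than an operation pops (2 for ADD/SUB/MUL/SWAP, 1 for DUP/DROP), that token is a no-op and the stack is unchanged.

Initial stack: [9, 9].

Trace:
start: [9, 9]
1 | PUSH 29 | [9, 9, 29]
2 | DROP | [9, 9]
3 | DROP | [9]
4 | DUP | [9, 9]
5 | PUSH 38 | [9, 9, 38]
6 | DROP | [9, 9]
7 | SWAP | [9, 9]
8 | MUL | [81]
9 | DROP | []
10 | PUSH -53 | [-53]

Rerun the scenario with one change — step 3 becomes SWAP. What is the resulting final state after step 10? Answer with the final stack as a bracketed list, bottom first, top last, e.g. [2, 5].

[9, -53]

(re-executing from step 3 with the substitution; state before step 3: [9, 9])
3 | SWAP | [9, 9]
4 | DUP | [9, 9, 9]
5 | PUSH 38 | [9, 9, 9, 38]
6 | DROP | [9, 9, 9]
7 | SWAP | [9, 9, 9]
8 | MUL | [9, 81]
9 | DROP | [9]
10 | PUSH -53 | [9, -53]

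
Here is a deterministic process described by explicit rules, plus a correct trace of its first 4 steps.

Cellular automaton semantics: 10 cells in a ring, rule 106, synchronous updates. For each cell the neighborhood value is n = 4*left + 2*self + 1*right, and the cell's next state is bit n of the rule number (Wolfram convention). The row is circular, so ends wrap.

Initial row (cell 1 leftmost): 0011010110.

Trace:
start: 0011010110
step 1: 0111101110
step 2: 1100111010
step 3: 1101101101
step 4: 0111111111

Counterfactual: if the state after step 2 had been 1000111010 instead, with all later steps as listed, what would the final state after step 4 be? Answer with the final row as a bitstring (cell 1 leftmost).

0011111110

state after step 2 := 1000111010
step 3: 0001101101
step 4: 0011111110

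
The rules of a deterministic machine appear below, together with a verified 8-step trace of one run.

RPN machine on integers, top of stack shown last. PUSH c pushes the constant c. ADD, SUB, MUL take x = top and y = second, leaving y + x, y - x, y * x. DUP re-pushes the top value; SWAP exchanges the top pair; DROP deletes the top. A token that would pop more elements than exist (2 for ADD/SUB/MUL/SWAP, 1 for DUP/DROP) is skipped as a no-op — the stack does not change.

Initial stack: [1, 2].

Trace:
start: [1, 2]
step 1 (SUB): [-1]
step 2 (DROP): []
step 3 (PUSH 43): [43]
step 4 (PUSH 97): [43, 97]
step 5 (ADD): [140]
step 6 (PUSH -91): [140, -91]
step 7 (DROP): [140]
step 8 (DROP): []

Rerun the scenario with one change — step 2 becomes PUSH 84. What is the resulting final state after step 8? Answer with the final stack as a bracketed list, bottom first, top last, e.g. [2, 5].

[-1, 84]

(re-executing from step 2 with the substitution; state before step 2: [-1])
step 2 (PUSH 84): [-1, 84]
step 3 (PUSH 43): [-1, 84, 43]
step 4 (PUSH 97): [-1, 84, 43, 97]
step 5 (ADD): [-1, 84, 140]
step 6 (PUSH -91): [-1, 84, 140, -91]
step 7 (DROP): [-1, 84, 140]
step 8 (DROP): [-1, 84]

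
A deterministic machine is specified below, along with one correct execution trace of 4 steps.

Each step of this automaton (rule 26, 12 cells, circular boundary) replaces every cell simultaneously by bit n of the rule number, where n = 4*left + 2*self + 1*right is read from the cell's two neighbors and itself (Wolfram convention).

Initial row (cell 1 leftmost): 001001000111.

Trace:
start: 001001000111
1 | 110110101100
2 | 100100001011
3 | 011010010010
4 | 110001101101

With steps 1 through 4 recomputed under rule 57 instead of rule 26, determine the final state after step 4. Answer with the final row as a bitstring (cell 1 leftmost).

(re-executing steps 1..4 under rule 57; state before step 1: 001001000111)
1 | 100100110100
2 | 010010101010
3 | 001001010101
4 | 100100101010

100100101010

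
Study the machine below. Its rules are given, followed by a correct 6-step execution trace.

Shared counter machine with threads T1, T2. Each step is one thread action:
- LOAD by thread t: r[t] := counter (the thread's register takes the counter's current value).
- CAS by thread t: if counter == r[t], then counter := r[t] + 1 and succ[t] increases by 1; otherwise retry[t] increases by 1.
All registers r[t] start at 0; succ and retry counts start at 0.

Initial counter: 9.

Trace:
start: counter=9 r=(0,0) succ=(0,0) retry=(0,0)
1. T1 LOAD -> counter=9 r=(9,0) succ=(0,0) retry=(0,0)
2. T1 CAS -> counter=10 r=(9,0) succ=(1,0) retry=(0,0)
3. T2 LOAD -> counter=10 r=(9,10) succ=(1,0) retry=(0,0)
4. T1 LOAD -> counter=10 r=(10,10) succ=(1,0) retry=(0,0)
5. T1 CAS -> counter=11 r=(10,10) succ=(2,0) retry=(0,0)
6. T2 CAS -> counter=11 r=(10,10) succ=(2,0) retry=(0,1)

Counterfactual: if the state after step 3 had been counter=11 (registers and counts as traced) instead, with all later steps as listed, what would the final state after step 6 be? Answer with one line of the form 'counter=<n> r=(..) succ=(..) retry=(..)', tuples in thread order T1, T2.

counter=12 r=(11,10) succ=(2,0) retry=(0,1)

state after step 3 := counter=11 r=(9,10) succ=(1,0) retry=(0,0)
4. T1 LOAD -> counter=11 r=(11,10) succ=(1,0) retry=(0,0)
5. T1 CAS -> counter=12 r=(11,10) succ=(2,0) retry=(0,0)
6. T2 CAS -> counter=12 r=(11,10) succ=(2,0) retry=(0,1)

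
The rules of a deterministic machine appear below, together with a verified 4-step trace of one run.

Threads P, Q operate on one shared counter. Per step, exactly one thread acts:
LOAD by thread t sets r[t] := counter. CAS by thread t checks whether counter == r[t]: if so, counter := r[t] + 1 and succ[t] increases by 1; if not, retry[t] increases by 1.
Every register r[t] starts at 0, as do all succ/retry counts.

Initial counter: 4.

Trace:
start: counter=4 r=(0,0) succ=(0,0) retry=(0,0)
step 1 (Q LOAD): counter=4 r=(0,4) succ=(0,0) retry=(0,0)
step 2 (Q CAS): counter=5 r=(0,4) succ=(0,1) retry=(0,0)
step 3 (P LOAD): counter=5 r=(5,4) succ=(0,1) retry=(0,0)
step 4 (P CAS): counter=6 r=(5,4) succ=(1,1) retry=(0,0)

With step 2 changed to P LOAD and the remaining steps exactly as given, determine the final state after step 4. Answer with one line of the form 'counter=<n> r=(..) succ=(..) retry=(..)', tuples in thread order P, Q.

(re-executing from step 2 with the substitution; state before step 2: counter=4 r=(0,4) succ=(0,0) retry=(0,0))
step 2 (P LOAD): counter=4 r=(4,4) succ=(0,0) retry=(0,0)
step 3 (P LOAD): counter=4 r=(4,4) succ=(0,0) retry=(0,0)
step 4 (P CAS): counter=5 r=(4,4) succ=(1,0) retry=(0,0)

counter=5 r=(4,4) succ=(1,0) retry=(0,0)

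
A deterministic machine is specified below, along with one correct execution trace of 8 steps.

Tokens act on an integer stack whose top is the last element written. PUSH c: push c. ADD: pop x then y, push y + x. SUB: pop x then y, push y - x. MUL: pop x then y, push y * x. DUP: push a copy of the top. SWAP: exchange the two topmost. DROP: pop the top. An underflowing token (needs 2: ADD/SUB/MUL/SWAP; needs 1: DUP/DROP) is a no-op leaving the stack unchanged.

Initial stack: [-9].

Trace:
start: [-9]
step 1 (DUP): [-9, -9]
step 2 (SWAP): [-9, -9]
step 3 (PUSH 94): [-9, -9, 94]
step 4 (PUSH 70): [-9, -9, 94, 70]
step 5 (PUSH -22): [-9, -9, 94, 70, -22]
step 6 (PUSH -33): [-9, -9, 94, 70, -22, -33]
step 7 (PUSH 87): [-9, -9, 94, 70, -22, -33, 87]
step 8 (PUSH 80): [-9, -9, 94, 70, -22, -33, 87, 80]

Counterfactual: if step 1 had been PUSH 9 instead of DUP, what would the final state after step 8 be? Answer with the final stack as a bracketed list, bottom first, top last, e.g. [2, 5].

(re-executing from step 1 with the substitution; state before step 1: [-9])
step 1 (PUSH 9): [-9, 9]
step 2 (SWAP): [9, -9]
step 3 (PUSH 94): [9, -9, 94]
step 4 (PUSH 70): [9, -9, 94, 70]
step 5 (PUSH -22): [9, -9, 94, 70, -22]
step 6 (PUSH -33): [9, -9, 94, 70, -22, -33]
step 7 (PUSH 87): [9, -9, 94, 70, -22, -33, 87]
step 8 (PUSH 80): [9, -9, 94, 70, -22, -33, 87, 80]

[9, -9, 94, 70, -22, -33, 87, 80]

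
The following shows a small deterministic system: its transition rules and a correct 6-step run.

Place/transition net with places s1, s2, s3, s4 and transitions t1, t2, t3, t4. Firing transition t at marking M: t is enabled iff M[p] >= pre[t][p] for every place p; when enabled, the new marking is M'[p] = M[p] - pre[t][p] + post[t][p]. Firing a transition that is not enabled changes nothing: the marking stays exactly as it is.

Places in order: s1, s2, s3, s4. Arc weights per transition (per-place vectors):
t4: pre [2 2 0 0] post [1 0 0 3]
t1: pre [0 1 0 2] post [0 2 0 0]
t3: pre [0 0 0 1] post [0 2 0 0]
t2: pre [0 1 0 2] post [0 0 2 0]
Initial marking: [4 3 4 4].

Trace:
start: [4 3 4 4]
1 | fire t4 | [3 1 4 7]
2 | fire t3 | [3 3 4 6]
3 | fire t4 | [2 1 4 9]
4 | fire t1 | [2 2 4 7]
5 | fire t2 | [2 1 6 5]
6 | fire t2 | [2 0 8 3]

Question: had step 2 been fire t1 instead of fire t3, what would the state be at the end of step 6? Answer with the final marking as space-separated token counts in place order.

(re-executing from step 2 with the substitution; state before step 2: [3 1 4 7])
2 | fire t1 | [3 2 4 5]
3 | fire t4 | [2 0 4 8]
4 | fire t1 | [2 0 4 8]
5 | fire t2 | [2 0 4 8]
6 | fire t2 | [2 0 4 8]

2 0 4 8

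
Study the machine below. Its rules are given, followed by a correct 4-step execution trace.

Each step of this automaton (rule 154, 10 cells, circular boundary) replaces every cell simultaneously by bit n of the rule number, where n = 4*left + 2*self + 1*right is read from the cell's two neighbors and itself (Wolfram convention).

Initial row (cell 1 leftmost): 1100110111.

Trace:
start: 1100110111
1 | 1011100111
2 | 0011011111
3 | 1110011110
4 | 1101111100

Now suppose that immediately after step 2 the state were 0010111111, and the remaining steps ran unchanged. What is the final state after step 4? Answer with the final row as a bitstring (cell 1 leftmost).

state after step 2 := 0010111111
3 | 1100111110
4 | 1011111100

1011111100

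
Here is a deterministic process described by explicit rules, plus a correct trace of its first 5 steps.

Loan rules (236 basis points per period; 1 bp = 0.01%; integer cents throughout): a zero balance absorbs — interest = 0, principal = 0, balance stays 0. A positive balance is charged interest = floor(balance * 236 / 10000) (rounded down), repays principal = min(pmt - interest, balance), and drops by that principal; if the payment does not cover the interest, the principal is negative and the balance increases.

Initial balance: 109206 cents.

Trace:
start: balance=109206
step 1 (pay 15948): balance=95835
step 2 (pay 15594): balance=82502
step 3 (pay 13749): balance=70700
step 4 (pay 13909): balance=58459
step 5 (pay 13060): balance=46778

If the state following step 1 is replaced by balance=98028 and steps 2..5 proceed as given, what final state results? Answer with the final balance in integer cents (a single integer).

49186

state after step 1 := balance=98028
step 2 (pay 15594): balance=84747
step 3 (pay 13749): balance=72998
step 4 (pay 13909): balance=60811
step 5 (pay 13060): balance=49186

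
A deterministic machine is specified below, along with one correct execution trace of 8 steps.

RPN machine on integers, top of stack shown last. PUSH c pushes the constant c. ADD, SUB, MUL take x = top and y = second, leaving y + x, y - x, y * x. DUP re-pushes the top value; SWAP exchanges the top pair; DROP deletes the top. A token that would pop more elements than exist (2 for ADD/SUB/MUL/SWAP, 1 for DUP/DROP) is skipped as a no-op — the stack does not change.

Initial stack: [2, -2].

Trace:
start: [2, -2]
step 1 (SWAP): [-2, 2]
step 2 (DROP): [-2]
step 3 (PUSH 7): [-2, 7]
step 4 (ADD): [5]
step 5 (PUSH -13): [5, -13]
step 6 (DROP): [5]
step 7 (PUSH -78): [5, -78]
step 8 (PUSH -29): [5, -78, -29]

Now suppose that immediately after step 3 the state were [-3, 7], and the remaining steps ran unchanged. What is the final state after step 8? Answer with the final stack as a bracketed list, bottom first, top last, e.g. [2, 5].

state after step 3 := [-3, 7]
step 4 (ADD): [4]
step 5 (PUSH -13): [4, -13]
step 6 (DROP): [4]
step 7 (PUSH -78): [4, -78]
step 8 (PUSH -29): [4, -78, -29]

[4, -78, -29]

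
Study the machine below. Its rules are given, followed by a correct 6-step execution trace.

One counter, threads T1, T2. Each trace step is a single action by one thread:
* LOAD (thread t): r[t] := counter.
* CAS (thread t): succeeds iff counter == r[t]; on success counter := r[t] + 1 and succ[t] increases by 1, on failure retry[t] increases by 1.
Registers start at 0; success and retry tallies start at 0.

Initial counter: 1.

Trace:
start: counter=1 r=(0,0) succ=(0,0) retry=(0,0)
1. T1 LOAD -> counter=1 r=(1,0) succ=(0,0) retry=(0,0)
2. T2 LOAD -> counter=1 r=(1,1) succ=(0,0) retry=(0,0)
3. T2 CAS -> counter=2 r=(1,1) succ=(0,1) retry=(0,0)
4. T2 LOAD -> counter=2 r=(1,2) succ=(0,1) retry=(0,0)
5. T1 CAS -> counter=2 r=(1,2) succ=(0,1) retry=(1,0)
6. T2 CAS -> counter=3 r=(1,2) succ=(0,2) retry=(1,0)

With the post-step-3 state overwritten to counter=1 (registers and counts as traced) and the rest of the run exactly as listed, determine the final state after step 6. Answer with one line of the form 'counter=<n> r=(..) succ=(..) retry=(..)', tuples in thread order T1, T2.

state after step 3 := counter=1 r=(1,1) succ=(0,1) retry=(0,0)
4. T2 LOAD -> counter=1 r=(1,1) succ=(0,1) retry=(0,0)
5. T1 CAS -> counter=2 r=(1,1) succ=(1,1) retry=(0,0)
6. T2 CAS -> counter=2 r=(1,1) succ=(1,1) retry=(0,1)

counter=2 r=(1,1) succ=(1,1) retry=(0,1)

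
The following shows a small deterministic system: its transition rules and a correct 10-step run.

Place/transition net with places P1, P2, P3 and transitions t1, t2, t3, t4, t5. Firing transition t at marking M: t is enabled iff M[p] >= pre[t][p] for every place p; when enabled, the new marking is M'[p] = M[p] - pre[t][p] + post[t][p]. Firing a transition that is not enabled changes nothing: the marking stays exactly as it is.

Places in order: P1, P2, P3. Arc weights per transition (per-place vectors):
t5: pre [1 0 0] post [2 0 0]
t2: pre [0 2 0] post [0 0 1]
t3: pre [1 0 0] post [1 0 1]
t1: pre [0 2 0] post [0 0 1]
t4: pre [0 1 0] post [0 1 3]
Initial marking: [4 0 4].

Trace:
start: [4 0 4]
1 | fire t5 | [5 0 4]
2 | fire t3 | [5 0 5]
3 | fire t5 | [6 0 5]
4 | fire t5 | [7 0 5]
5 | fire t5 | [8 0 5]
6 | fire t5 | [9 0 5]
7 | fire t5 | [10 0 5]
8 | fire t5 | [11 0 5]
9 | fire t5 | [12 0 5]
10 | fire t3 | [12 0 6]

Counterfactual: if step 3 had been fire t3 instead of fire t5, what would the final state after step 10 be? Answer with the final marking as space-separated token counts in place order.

11 0 7

(re-executing from step 3 with the substitution; state before step 3: [5 0 5])
3 | fire t3 | [5 0 6]
4 | fire t5 | [6 0 6]
5 | fire t5 | [7 0 6]
6 | fire t5 | [8 0 6]
7 | fire t5 | [9 0 6]
8 | fire t5 | [10 0 6]
9 | fire t5 | [11 0 6]
10 | fire t3 | [11 0 7]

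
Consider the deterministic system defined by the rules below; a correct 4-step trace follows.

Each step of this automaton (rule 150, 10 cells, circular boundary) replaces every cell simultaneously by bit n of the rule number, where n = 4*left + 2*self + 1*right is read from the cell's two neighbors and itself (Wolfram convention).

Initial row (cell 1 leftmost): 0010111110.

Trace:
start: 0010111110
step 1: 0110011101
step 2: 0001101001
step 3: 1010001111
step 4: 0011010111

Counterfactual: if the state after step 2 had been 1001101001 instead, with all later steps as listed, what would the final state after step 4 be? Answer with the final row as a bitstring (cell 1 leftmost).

1001010101

state after step 2 := 1001101001
step 3: 0110001110
step 4: 1001010101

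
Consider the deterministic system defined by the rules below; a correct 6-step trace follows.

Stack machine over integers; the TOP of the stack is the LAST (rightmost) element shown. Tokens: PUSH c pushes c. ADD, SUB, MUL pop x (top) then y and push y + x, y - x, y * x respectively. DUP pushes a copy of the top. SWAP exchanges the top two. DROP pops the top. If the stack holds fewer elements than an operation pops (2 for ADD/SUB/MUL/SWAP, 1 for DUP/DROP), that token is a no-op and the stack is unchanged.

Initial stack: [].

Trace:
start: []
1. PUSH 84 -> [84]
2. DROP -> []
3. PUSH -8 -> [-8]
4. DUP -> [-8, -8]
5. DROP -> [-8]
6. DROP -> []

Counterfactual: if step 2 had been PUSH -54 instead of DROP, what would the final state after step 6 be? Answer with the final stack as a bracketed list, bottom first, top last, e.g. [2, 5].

(re-executing from step 2 with the substitution; state before step 2: [84])
2. PUSH -54 -> [84, -54]
3. PUSH -8 -> [84, -54, -8]
4. DUP -> [84, -54, -8, -8]
5. DROP -> [84, -54, -8]
6. DROP -> [84, -54]

[84, -54]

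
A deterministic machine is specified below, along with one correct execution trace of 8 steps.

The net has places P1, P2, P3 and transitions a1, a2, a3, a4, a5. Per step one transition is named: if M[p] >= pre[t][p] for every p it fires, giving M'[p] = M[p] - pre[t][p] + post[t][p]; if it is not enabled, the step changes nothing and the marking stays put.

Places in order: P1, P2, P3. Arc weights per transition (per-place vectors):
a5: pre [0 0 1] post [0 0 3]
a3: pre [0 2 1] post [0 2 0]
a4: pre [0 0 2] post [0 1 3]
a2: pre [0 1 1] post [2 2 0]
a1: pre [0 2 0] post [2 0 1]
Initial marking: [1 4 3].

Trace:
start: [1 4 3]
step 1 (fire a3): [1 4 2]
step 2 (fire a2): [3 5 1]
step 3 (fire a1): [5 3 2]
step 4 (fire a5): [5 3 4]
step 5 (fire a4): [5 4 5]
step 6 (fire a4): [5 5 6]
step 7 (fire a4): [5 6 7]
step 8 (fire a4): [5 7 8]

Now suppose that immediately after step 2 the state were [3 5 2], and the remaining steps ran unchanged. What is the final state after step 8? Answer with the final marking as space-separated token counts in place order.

state after step 2 := [3 5 2]
step 3 (fire a1): [5 3 3]
step 4 (fire a5): [5 3 5]
step 5 (fire a4): [5 4 6]
step 6 (fire a4): [5 5 7]
step 7 (fire a4): [5 6 8]
step 8 (fire a4): [5 7 9]

5 7 9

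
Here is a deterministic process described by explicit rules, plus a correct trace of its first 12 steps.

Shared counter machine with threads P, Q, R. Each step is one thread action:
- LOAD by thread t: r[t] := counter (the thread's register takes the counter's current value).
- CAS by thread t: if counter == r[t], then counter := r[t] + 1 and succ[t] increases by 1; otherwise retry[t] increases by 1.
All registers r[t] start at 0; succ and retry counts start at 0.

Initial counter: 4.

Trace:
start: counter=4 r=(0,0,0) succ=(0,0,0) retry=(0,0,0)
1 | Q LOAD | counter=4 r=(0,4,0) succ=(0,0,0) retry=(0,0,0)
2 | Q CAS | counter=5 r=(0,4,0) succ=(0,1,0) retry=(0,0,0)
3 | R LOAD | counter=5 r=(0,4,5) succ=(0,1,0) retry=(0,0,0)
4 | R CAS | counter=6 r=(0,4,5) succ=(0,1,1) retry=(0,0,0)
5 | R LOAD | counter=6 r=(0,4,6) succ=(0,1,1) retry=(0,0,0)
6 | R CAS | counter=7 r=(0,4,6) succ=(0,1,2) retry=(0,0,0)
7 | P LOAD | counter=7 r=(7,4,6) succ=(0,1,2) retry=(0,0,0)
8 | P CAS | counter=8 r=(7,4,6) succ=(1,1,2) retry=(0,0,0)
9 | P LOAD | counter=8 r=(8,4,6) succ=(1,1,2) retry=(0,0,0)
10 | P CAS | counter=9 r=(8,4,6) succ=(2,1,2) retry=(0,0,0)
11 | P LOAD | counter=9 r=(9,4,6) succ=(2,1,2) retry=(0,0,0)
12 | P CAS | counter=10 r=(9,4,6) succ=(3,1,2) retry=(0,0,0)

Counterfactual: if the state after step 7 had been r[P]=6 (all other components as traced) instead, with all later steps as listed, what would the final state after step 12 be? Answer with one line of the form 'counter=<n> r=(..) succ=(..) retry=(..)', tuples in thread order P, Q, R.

state after step 7 := counter=7 r=(6,4,6) succ=(0,1,2) retry=(0,0,0)
8 | P CAS | counter=7 r=(6,4,6) succ=(0,1,2) retry=(1,0,0)
9 | P LOAD | counter=7 r=(7,4,6) succ=(0,1,2) retry=(1,0,0)
10 | P CAS | counter=8 r=(7,4,6) succ=(1,1,2) retry=(1,0,0)
11 | P LOAD | counter=8 r=(8,4,6) succ=(1,1,2) retry=(1,0,0)
12 | P CAS | counter=9 r=(8,4,6) succ=(2,1,2) retry=(1,0,0)

counter=9 r=(8,4,6) succ=(2,1,2) retry=(1,0,0)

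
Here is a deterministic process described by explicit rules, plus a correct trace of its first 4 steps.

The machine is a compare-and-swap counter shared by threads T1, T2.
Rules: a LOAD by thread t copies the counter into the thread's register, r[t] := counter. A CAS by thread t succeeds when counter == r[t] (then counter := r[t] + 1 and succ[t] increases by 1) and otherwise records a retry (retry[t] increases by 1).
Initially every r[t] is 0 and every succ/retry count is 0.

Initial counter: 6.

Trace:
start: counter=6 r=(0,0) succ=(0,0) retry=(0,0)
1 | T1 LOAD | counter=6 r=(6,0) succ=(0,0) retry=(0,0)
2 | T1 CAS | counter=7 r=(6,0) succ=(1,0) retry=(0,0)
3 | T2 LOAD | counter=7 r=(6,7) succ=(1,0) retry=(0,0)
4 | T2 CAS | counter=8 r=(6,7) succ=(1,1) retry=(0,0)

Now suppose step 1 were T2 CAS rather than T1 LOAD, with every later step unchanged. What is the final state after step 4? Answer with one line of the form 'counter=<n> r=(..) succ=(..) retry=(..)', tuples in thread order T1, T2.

(re-executing from step 1 with the substitution; state before step 1: counter=6 r=(0,0) succ=(0,0) retry=(0,0))
1 | T2 CAS | counter=6 r=(0,0) succ=(0,0) retry=(0,1)
2 | T1 CAS | counter=6 r=(0,0) succ=(0,0) retry=(1,1)
3 | T2 LOAD | counter=6 r=(0,6) succ=(0,0) retry=(1,1)
4 | T2 CAS | counter=7 r=(0,6) succ=(0,1) retry=(1,1)

counter=7 r=(0,6) succ=(0,1) retry=(1,1)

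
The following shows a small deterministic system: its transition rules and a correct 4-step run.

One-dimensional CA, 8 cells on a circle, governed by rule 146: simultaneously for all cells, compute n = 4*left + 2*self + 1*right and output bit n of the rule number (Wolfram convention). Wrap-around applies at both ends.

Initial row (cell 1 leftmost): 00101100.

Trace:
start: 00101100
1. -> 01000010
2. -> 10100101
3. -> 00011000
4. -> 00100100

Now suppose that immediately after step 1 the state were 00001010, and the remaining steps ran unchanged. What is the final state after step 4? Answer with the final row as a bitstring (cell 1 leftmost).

00000000

state after step 1 := 00001010
2. -> 00010001
3. -> 10101010
4. -> 00000000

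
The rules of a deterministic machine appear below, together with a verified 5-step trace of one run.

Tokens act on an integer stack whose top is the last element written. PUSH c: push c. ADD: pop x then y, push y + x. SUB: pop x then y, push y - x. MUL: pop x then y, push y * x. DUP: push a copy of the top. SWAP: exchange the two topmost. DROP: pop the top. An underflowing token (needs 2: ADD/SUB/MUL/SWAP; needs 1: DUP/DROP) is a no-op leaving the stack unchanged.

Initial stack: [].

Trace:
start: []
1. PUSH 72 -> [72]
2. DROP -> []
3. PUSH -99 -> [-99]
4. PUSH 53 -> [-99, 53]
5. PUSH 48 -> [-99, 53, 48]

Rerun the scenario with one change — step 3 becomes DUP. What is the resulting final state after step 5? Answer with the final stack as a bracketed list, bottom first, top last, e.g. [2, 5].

(re-executing from step 3 with the substitution; state before step 3: [])
3. DUP -> []
4. PUSH 53 -> [53]
5. PUSH 48 -> [53, 48]

[53, 48]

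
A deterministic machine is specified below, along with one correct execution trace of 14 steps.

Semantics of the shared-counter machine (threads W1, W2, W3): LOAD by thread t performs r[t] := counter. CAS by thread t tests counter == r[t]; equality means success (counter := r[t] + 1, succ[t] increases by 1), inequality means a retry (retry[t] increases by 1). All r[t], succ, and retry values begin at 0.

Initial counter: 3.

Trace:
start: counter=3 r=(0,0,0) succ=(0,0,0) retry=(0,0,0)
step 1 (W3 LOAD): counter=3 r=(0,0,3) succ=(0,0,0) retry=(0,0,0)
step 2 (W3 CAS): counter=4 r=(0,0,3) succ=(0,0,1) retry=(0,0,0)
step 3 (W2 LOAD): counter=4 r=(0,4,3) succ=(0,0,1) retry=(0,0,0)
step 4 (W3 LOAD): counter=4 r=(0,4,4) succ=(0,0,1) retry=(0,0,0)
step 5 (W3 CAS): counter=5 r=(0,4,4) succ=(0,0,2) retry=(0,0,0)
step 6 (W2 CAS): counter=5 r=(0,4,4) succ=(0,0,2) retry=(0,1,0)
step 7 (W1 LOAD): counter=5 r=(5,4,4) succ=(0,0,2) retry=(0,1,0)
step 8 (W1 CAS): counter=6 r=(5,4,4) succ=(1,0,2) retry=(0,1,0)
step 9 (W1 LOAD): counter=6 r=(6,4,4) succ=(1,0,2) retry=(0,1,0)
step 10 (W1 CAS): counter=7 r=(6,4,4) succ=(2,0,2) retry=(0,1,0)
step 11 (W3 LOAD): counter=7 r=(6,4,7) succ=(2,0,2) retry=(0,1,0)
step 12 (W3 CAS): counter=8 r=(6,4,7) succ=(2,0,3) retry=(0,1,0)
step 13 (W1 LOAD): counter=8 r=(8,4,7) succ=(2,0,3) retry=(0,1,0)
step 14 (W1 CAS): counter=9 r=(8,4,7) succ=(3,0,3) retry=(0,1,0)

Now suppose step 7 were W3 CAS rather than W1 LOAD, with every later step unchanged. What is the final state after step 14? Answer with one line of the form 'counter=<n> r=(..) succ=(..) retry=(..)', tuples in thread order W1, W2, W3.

(re-executing from step 7 with the substitution; state before step 7: counter=5 r=(0,4,4) succ=(0,0,2) retry=(0,1,0))
step 7 (W3 CAS): counter=5 r=(0,4,4) succ=(0,0,2) retry=(0,1,1)
step 8 (W1 CAS): counter=5 r=(0,4,4) succ=(0,0,2) retry=(1,1,1)
step 9 (W1 LOAD): counter=5 r=(5,4,4) succ=(0,0,2) retry=(1,1,1)
step 10 (W1 CAS): counter=6 r=(5,4,4) succ=(1,0,2) retry=(1,1,1)
step 11 (W3 LOAD): counter=6 r=(5,4,6) succ=(1,0,2) retry=(1,1,1)
step 12 (W3 CAS): counter=7 r=(5,4,6) succ=(1,0,3) retry=(1,1,1)
step 13 (W1 LOAD): counter=7 r=(7,4,6) succ=(1,0,3) retry=(1,1,1)
step 14 (W1 CAS): counter=8 r=(7,4,6) succ=(2,0,3) retry=(1,1,1)

counter=8 r=(7,4,6) succ=(2,0,3) retry=(1,1,1)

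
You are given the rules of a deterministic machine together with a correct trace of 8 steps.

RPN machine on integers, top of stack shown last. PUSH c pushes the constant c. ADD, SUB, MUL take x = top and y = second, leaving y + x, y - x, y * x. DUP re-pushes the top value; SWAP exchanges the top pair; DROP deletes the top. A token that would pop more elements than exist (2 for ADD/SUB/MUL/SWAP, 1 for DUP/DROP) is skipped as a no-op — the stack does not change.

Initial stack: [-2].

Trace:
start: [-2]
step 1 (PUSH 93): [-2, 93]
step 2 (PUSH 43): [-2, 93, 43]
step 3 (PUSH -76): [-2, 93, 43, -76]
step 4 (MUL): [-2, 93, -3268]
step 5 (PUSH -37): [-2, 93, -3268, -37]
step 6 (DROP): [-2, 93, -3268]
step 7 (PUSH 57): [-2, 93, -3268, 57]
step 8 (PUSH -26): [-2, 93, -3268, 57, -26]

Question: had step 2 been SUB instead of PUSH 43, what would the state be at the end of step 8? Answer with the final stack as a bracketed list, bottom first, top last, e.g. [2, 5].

[7220, 57, -26]

(re-executing from step 2 with the substitution; state before step 2: [-2, 93])
step 2 (SUB): [-95]
step 3 (PUSH -76): [-95, -76]
step 4 (MUL): [7220]
step 5 (PUSH -37): [7220, -37]
step 6 (DROP): [7220]
step 7 (PUSH 57): [7220, 57]
step 8 (PUSH -26): [7220, 57, -26]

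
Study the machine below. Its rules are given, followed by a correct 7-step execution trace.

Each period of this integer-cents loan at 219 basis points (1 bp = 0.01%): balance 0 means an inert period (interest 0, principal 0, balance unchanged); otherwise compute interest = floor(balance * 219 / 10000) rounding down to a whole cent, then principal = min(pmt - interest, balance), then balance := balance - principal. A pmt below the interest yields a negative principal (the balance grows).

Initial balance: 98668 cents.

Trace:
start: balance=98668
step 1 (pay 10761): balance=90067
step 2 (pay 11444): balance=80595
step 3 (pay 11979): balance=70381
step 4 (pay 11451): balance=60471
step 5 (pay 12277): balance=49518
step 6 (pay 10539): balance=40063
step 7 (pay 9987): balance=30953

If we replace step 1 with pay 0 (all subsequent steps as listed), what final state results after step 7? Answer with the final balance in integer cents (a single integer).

43206

(re-executing from step 1 with the substitution; state before step 1: balance=98668)
step 1 (pay 0): balance=100828
step 2 (pay 11444): balance=91592
step 3 (pay 11979): balance=81618
step 4 (pay 11451): balance=71954
step 5 (pay 12277): balance=61252
step 6 (pay 10539): balance=52054
step 7 (pay 9987): balance=43206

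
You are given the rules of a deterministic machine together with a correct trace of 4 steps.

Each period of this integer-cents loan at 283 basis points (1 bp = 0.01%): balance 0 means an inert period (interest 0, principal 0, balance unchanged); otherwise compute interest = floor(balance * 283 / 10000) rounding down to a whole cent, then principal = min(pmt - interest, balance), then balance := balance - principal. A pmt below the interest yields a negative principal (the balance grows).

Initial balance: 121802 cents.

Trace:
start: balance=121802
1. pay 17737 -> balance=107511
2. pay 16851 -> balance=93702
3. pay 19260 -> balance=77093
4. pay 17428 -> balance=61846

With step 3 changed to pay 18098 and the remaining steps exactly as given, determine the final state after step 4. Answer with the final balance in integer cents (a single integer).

(re-executing from step 3 with the substitution; state before step 3: balance=93702)
3. pay 18098 -> balance=78255
4. pay 17428 -> balance=63041

63041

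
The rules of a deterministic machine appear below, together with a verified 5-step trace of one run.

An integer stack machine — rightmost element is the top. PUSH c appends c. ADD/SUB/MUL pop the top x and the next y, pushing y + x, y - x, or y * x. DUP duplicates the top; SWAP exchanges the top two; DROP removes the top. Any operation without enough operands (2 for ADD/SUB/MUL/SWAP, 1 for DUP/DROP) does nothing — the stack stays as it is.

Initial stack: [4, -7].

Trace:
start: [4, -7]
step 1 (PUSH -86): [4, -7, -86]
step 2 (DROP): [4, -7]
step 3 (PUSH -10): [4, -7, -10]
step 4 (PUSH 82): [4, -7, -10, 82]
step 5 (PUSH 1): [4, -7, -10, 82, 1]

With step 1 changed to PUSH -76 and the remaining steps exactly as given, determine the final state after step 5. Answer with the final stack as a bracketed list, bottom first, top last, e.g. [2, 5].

(re-executing from step 1 with the substitution; state before step 1: [4, -7])
step 1 (PUSH -76): [4, -7, -76]
step 2 (DROP): [4, -7]
step 3 (PUSH -10): [4, -7, -10]
step 4 (PUSH 82): [4, -7, -10, 82]
step 5 (PUSH 1): [4, -7, -10, 82, 1]

[4, -7, -10, 82, 1]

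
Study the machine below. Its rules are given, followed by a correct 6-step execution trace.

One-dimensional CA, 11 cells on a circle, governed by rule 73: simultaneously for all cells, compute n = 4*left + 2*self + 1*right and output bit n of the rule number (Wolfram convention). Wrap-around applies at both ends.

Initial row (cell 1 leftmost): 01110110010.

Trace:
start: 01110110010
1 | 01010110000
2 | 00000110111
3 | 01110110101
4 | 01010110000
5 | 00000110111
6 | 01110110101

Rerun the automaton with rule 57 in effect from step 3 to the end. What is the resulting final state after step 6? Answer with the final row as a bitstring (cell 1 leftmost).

11010101010

(re-executing steps 3..6 under rule 57; state before step 3: 00000110111)
3 | 11110101100
4 | 10001011010
5 | 01100110101
6 | 11010101010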